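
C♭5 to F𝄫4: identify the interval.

augmented fifth

Descending from Cb5 to Fbb4 is the same interval as ascending Fbb4 to Cb5.
F to C spans five letter names (F-G-A-B-C): a fifth.
Fbb4 to Cb5 spans 8 semitones — one semitone wider than the perfect fifth (7) — giving an augmented fifth.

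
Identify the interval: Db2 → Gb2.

perfect fourth

D to G spans four letter names (D-E-F-G) — that makes it a fourth of some quality.
Db2 to Gb2 is 5 semitones, matching the perfect fourth exactly, so the quality is perfect.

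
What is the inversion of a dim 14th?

First reduce the compound diminished fourteenth to its simple form, a diminished seventh.
Inverted interval numbers add to nine, so a seventh pairs with a second (7 + 2 = 9).
The quality also flips — diminished becomes augmented — giving an augmented second.

A2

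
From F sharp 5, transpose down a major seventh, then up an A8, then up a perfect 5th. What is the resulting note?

F#5 down a major seventh → G4 (11 semitones).
An augmented octave up from G4 is G#5.
Up a perfect fifth from G#5: D#6 (7 semitones up).

D sharp 6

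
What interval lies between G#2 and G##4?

G to G is the same letter name, plus 2 octaves, so the interval is some kind of fifteenth.
The perfect fifteenth is 24 semitones; here we have 25, one semitone wider: augmented.
(Equivalently, a compound augmented octave: an augmented octave plus an octave.)

augmented fifteenth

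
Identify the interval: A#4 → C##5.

major third

A to C spans three letter names (A-B-C) — that makes it a third of some quality.
Counting semitones, A#4→C##5 is 4, which is the major third.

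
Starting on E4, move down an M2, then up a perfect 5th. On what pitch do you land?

A4

E4 down a major second → D4 (2 semitones).
Up a perfect fifth from D4: A4 (7 semitones up).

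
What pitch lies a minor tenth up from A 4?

C 6

The tenth's letter: A up three letter names plus an octave → C.
A minor tenth spans 15 semitones, so from A4 the target pitch is C6.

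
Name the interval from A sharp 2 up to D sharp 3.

A to D spans four letter names (A-B-C-D), so the interval is some kind of fourth.
A#2 to D#3 is 5 semitones, matching the perfect fourth exactly, so the quality is perfect.

P4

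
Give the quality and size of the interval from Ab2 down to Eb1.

Descending from Ab2 to Eb1 is the same interval as ascending Eb1 to Ab2.
E to A spans four letter names (E-F-G-A), plus an octave — that makes it an eleventh of some quality.
The perfect eleventh spans 17 semitones, and Eb1 to Ab2 is exactly 17 semitones — so this is a perfect eleventh.
(Equivalently, a compound perfect fourth: a perfect fourth plus an octave.)

perfect eleventh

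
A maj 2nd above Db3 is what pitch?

Eb3

Two letter names up from D: E.
Moving 2 semitones up from Db3 (the size of a major second) reaches Eb3.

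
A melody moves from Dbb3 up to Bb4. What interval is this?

D to B spans six letter names (D-E-F-G-A-B), plus an octave — that makes it a thirteenth of some quality.
Dbb3 to Bb4 spans 22 semitones — one semitone wider than the major thirteenth (21) — giving an augmented thirteenth.
(Equivalently, a compound augmented sixth: an augmented sixth plus an octave.)

augmented 13th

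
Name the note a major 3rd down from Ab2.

Counting three letter names down from A lands on F.
A major third is 4 semitones; 4 semitones down from Ab2 gives Fb2.

Fb2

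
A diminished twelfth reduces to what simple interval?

Each octave removed subtracts seven from the number: 12 − 7 = 5.
Quality carries through unchanged, so the simple form is a diminished fifth.

diminished fifth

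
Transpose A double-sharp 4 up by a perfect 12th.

Five letters up from A (plus an octave) reaches E.
A perfect twelfth is 19 semitones; 19 semitones up from A##4 gives E##6.

E double-sharp 6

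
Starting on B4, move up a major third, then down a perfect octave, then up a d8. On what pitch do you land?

Up a major third from B4: D#5 (4 semitones up).
Down a perfect octave from D#5: D#4 (12 semitones down).
D#4 up a diminished octave → D5 (11 semitones).

D5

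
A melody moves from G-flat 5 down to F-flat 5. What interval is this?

Descending from Gb5 to Fb5 is the same interval as ascending Fb5 to Gb5.
F to G spans two letter names (F-G) — that makes it a second of some quality.
Counting semitones, Fb5→Gb5 is 2, which is the major second.

major second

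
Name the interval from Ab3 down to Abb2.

augmented octave

Descending from Ab3 to Abb2 is the same interval as ascending Abb2 to Ab3.
A to A is the same letter name, plus an octave: an octave.
A perfect octave would be 12 semitones; Abb2 to Ab3 is 13, one semitone wider, so the interval is augmented.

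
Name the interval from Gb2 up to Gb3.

perfect octave

G to G is the same letter name, plus an octave — that makes it an octave of some quality.
Counting semitones, Gb2→Gb3 is 12, which is the perfect octave.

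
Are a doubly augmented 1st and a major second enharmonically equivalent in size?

Yes

A doubly augmented unison = 2 semitones = a major second; enharmonically equal.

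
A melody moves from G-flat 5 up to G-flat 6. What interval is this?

G to G is the same letter name, plus an octave — that makes it an octave of some quality.
Gb5 to Gb6 is 12 semitones, matching the perfect octave exactly, so the quality is perfect.

perfect octave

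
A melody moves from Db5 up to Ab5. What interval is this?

D to A spans five letter names (D-E-F-G-A): a fifth.
The perfect fifth spans 7 semitones, and Db5 to Ab5 is exactly 7 semitones — so this is a perfect fifth.

perfect fifth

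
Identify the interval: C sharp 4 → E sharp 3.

minor 6th

Descending from C#4 to E#3 is the same interval as ascending E#3 to C#4.
E to C spans six letter names (E-F-G-A-B-C): a sixth.
E#3 to C#4 is 8 semitones, a half step short of the major sixth (9), so this is minor.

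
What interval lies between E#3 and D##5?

E to D spans seven letter names (E-F-G-A-B-C-D), plus an octave, so the interval is some kind of fourteenth.
Counting semitones, E#3→D##5 is 23, which is the major fourteenth.
(Equivalently, a compound major seventh: a major seventh plus an octave.)

M14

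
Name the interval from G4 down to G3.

perfect octave

Descending from G4 to G3 is the same interval as ascending G3 to G4.
G to G is the same letter name, plus an octave, so the interval is some kind of octave.
The perfect octave spans 12 semitones, and G3 to G4 is exactly 12 semitones — so this is a perfect octave.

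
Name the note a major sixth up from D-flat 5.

B-flat 5

Counting six letter names up from D lands on B.
A major sixth is 9 semitones; 9 semitones up from Db5 gives Bb5.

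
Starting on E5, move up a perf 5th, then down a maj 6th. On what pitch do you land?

D5

E5 up a perfect fifth → B5 (7 semitones).
B5 down a major sixth → D5 (9 semitones).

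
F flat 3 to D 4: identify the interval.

F to D spans six letter names (F-G-A-B-C-D) — that makes it a sixth of some quality.
The major sixth is 9 semitones; here we have 10, one semitone wider: augmented.

augmented 6th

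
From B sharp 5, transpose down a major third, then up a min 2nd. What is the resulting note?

A 5

Down a major third from B#5: G#5 (4 semitones down).
Up a minor second from G#5: A5 (1 semitone up).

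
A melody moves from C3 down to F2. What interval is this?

Descending from C3 to F2 is the same interval as ascending F2 to C3.
F to C spans five letter names (F-G-A-B-C) — that makes it a fifth of some quality.
The perfect fifth spans 7 semitones, and F2 to C3 is exactly 7 semitones — so this is a perfect fifth.

perfect fifth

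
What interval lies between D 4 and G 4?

P4

D to G spans four letter names (D-E-F-G) — that makes it a fourth of some quality.
The perfect fourth spans 5 semitones, and D4 to G4 is exactly 5 semitones — so this is a perfect fourth.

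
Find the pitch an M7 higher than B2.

Seven letter names up from B: A.
Moving 11 semitones up from B2 (the size of a major seventh) reaches A#3.

A#3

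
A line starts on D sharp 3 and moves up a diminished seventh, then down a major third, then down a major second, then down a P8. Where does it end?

G flat 2

A diminished seventh up from D#3 is C4.
Down a major third from C4: Ab3 (4 semitones down).
Down a major second from Ab3: Gb3 (2 semitones down).
Gb3 down a perfect octave → Gb2 (12 semitones).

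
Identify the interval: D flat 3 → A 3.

D to A spans five letter names (D-E-F-G-A), so the interval is some kind of fifth.
A perfect fifth would be 7 semitones; Db3 to A3 is 8, one semitone wider, so the interval is augmented.

augmented fifth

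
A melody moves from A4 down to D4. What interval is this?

Descending from A4 to D4 is the same interval as ascending D4 to A4.
D to A spans five letter names (D-E-F-G-A), so the interval is some kind of fifth.
D4 to A4 is 7 semitones, matching the perfect fifth exactly, so the quality is perfect.

P5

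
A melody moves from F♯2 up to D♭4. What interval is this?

diminished thirteenth

F to D spans six letter names (F-G-A-B-C-D), plus an octave: a thirteenth.
A major thirteenth would be 21 semitones; F#2 to Db4 is 19, two semitones narrower, so the interval is diminished.
(Equivalently, a compound diminished sixth: a diminished sixth plus an octave.)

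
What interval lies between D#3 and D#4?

D to D is the same letter name, plus an octave — that makes it an octave of some quality.
Counting semitones, D#3→D#4 is 12, which is the perfect octave.

perfect 8th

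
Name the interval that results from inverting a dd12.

doubly augmented 4th

First reduce the compound doubly diminished twelfth to its simple form, a doubly diminished fifth.
The rule of nine gives the new number: 9 − 5 = 4, so a fifth becomes a fourth.
And doubly diminished becomes doubly augmented under inversion, so we get a doubly augmented fourth.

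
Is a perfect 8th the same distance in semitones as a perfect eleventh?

No

12 semitones (perfect octave) vs 17 semitones (perfect eleventh): not equal.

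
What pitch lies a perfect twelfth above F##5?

C##7

Counting five letter names plus an octave up from F lands on C.
A perfect twelfth is 19 semitones; 19 semitones up from F##5 gives C##7.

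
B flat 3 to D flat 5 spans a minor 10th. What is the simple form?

minor third

Take out an octave (7 from the number): 10 − 7 = 3.
Quality carries through unchanged, so the simple form is a minor third.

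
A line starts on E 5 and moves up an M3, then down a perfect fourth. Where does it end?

Up a major third from E5: G#5 (4 semitones up).
G#5 down a perfect fourth → D#5 (5 semitones).

D sharp 5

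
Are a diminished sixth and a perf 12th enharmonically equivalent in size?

7 semitones (diminished sixth) vs 19 semitones (perfect twelfth): not equal.

No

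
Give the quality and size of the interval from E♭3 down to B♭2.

P4

Descending from Eb3 to Bb2 is the same interval as ascending Bb2 to Eb3.
B to E spans four letter names (B-C-D-E) — that makes it a fourth of some quality.
The perfect fourth spans 5 semitones, and Bb2 to Eb3 is exactly 5 semitones — so this is a perfect fourth.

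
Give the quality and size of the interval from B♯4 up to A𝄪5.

B to A spans seven letter names (B-C-D-E-F-G-A): a seventh.
B#4 to A##5 is 11 semitones, matching the major seventh exactly, so the quality is major.

major seventh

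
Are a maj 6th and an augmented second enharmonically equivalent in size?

A major sixth is 9 semitones but an augmented second is 3 semitones — different sizes.

No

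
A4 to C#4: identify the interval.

minor sixth

Descending from A4 to C#4 is the same interval as ascending C#4 to A4.
C to A spans six letter names (C-D-E-F-G-A): a sixth.
C#4 to A4 is 8 semitones, a half step short of the major sixth (9), so this is minor.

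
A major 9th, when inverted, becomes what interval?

First reduce the compound major ninth to its simple form, a major second.
The rule of nine gives the new number: 9 − 2 = 7, so a second becomes a seventh.
The quality also flips — major becomes minor — giving a minor seventh.

minor 7th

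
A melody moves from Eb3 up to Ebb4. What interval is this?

E to E is the same letter name, plus an octave, so the interval is some kind of octave.
The perfect octave is 12 semitones; here we have 11, one semitone narrower: diminished.

diminished octave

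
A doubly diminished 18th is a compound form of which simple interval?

Each octave removed subtracts seven from the number: 18 − 14 = 4.
So a doubly diminished eighteenth is 2 octaves plus a doubly diminished fourth. The quality is unchanged.

doubly diminished 4th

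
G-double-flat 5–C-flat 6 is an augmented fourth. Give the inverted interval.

d5

Interval numbers invert to sum to nine: 4 + 5 = 9, so a fourth inverts to a fifth.
Quality inverts too: augmented becomes diminished. That makes the inversion a diminished fifth.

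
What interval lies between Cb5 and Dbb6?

m9

C to D spans two letter names (C-D), plus an octave: a ninth.
Cb5 to Dbb6 is 13 semitones, a half step short of the major ninth (14), so this is minor.
(Equivalently, a compound minor second: a minor second plus an octave.)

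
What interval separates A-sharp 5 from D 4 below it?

Descending from A#5 to D4 is the same interval as ascending D4 to A#5.
D to A spans five letter names (D-E-F-G-A), plus an octave, so the interval is some kind of twelfth.
A perfect twelfth would be 19 semitones; D4 to A#5 is 20, one semitone wider, so the interval is augmented.
(Equivalently, a compound augmented fifth: an augmented fifth plus an octave.)

augmented 12th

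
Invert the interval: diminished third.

Inverted interval numbers add to nine, so a third pairs with a sixth (3 + 6 = 9).
The quality also flips — diminished becomes augmented — giving an augmented sixth.

augmented sixth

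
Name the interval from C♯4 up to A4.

C to A spans six letter names (C-D-E-F-G-A), so the interval is some kind of sixth.
A major sixth would be 9 semitones, but C#4 to A4 is 8 — one semitone narrower, making it a minor sixth.

minor sixth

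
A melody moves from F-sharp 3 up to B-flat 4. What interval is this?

F to B spans four letter names (F-G-A-B), plus an octave, so the interval is some kind of eleventh.
The perfect eleventh is 17 semitones; here we have 16, one semitone narrower: diminished.
(Equivalently, a compound diminished fourth: a diminished fourth plus an octave.)

diminished 11th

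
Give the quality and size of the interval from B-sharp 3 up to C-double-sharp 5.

major ninth

B to C spans two letter names (B-C), plus an octave, so the interval is some kind of ninth.
Counting semitones, B#3→C##5 is 14, which is the major ninth.
(Equivalently, a compound major second: a major second plus an octave.)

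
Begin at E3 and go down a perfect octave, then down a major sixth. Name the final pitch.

E3 down a perfect octave → E2 (12 semitones).
Down a major sixth from E2: G1 (9 semitones down).

G1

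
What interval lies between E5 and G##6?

augmented 10th

E to G spans three letter names (E-F-G), plus an octave, so the interval is some kind of tenth.
E5 to G##6 spans 17 semitones — one semitone wider than the major tenth (16) — giving an augmented tenth.
(Equivalently, a compound augmented third: an augmented third plus an octave.)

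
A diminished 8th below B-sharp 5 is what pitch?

B-double-sharp 4

An octave keeps the letter name B, an octave down from B.
A diminished octave is 11 semitones; 11 semitones down from B#5 gives B##4.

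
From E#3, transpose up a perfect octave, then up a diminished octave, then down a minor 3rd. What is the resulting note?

C#5

E#3 up a perfect octave → E#4 (12 semitones).
A diminished octave up from E#4 is E5.
A minor third down from E5 is C#5.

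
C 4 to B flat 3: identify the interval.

Descending from C4 to Bb3 is the same interval as ascending Bb3 to C4.
B to C spans two letter names (B-C): a second.
The major second spans 2 semitones, and Bb3 to C4 is exactly 2 semitones — so this is a major second.

major second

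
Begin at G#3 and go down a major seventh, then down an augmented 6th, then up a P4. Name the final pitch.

Fb2

A major seventh down from G#3 is A2.
An augmented sixth down from A2 is Cb2.
A perfect fourth up from Cb2 is Fb2.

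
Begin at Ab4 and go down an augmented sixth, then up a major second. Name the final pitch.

Down an augmented sixth from Ab4: Cbb4 (10 semitones down).
Cbb4 up a major second → Dbb4 (2 semitones).

Dbb4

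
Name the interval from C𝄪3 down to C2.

doubly augmented octave

Descending from C##3 to C2 is the same interval as ascending C2 to C##3.
C to C is the same letter name, plus an octave, so the interval is some kind of octave.
A perfect octave would be 12 semitones; C2 to C##3 is 14, two semitones wider, so the interval is doubly augmented.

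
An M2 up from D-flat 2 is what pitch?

Two letter names up from D: E.
Moving 2 semitones up from Db2 (the size of a major second) reaches Eb2.

E-flat 2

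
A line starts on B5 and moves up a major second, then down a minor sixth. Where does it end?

A major second up from B5 is C#6.
A minor sixth down from C#6 is E#5.

E#5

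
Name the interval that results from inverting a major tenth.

First reduce the compound major tenth to its simple form, a major third.
Inverted interval numbers add to nine, so a third pairs with a sixth (3 + 6 = 9).
The quality also flips — major becomes minor — giving a minor sixth.

minor 6th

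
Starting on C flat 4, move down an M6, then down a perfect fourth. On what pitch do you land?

Down a major sixth from Cb4: Ebb3 (9 semitones down).
Down a perfect fourth from Ebb3: Bbb2 (5 semitones down).

B double-flat 2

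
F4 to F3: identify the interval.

perfect octave

Descending from F4 to F3 is the same interval as ascending F3 to F4.
F to F is the same letter name, plus an octave — that makes it an octave of some quality.
The perfect octave spans 12 semitones, and F3 to F4 is exactly 12 semitones — so this is a perfect octave.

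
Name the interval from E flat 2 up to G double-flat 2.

diminished third

E to G spans three letter names (E-F-G), so the interval is some kind of third.
A major third would be 4 semitones; Eb2 to Gbb2 is 2, two semitones narrower, so the interval is diminished.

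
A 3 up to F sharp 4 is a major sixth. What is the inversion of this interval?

The rule of nine gives the new number: 9 − 6 = 3, so a sixth becomes a third.
Quality inverts too: major becomes minor. That makes the inversion a minor third.

minor 3rd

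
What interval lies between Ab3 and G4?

A to G spans seven letter names (A-B-C-D-E-F-G) — that makes it a seventh of some quality.
Counting semitones, Ab3→G4 is 11, which is the major seventh.

major 7th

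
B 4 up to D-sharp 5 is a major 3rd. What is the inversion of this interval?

minor 6th

Inverted interval numbers add to nine, so a third pairs with a sixth (3 + 6 = 9).
And major becomes minor under inversion, so we get a minor sixth.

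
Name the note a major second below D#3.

The second takes the letter from D down to C.
Moving 2 semitones down from D#3 (the size of a major second) reaches C#3.

C#3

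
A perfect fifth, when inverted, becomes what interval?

Interval numbers invert to sum to nine: 5 + 4 = 9, so a fifth inverts to a fourth.
Quality inverts too: perfect stays perfect. That makes the inversion a perfect fourth.

perfect 4th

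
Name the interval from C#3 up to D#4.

major ninth

C to D spans two letter names (C-D), plus an octave — that makes it a ninth of some quality.
C#3 to D#4 is 14 semitones, matching the major ninth exactly, so the quality is major.
(Equivalently, a compound major second: a major second plus an octave.)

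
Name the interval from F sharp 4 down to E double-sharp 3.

diminished ninth

Descending from F#4 to E##3 is the same interval as ascending E##3 to F#4.
E to F spans two letter names (E-F), plus an octave, so the interval is some kind of ninth.
E##3 to F#4 spans 12 semitones — two semitones narrower than the major ninth (14) — giving a diminished ninth.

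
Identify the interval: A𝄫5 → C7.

A to C spans three letter names (A-B-C), plus an octave — that makes it a tenth of some quality.
The major tenth is 16 semitones; here we have 17, one semitone wider: augmented.
(Equivalently, a compound augmented third: an augmented third plus an octave.)

augmented tenth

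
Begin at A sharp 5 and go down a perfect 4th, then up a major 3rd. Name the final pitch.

Down a perfect fourth from A#5: E#5 (5 semitones down).
A major third up from E#5 is G##5.

G double-sharp 5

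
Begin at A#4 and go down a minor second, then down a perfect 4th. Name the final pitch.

D##4

A#4 down a minor second → G##4 (1 semitone).
Down a perfect fourth from G##4: D##4 (5 semitones down).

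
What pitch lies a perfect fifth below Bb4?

Eb4

The fifth takes the letter from B down to E.
A perfect fifth spans 7 semitones, so from Bb4 the target pitch is Eb4.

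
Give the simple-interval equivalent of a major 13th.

Take out an octave (7 from the number): 13 − 7 = 6.
Quality carries through unchanged, so the simple form is a major sixth.

M6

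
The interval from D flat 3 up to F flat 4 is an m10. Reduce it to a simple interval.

Subtracting seven from the interval number removes an octave: 10 − 7 = 3.
That makes a minor tenth a compound minor third — an octave plus a minor third.

minor 3rd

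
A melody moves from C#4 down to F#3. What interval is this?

Descending from C#4 to F#3 is the same interval as ascending F#3 to C#4.
F to C spans five letter names (F-G-A-B-C): a fifth.
The perfect fifth spans 7 semitones, and F#3 to C#4 is exactly 7 semitones — so this is a perfect fifth.

P5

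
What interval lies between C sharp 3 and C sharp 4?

P8

C to C is the same letter name, plus an octave — that makes it an octave of some quality.
Counting semitones, C#3→C#4 is 12, which is the perfect octave.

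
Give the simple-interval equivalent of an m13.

m6

Each octave removed subtracts seven from the number: 13 − 7 = 6.
That makes a minor thirteenth a compound minor sixth — an octave plus a minor sixth.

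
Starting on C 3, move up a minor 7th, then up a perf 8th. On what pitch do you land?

C3 up a minor seventh → Bb3 (10 semitones).
Up a perfect octave from Bb3: Bb4 (12 semitones up).

B flat 4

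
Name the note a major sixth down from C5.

Eb4

The sixth takes the letter from C down to E.
A major sixth spans 9 semitones, so from C5 the target pitch is Eb4.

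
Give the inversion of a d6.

The rule of nine gives the new number: 9 − 6 = 3, so a sixth becomes a third.
The quality also flips — diminished becomes augmented — giving an augmented third.

A3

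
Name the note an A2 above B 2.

Two letter names up from B: C.
An augmented second spans 3 semitones, so from B2 the target pitch is C##3.

C-double-sharp 3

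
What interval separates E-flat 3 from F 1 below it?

Descending from Eb3 to F1 is the same interval as ascending F1 to Eb3.
F to E spans seven letter names (F-G-A-B-C-D-E), plus an octave: a fourteenth.
F1 to Eb3 is 22 semitones, a half step short of the major fourteenth (23), so this is minor.
(Equivalently, a compound minor seventh: a minor seventh plus an octave.)

m14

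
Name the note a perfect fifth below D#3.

G#2

Counting five letter names down from D lands on G.
A perfect fifth is 7 semitones; 7 semitones down from D#3 gives G#2.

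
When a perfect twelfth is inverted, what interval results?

perfect 4th

First reduce the compound perfect twelfth to its simple form, a perfect fifth.
The rule of nine gives the new number: 9 − 5 = 4, so a fifth becomes a fourth.
Quality inverts too: perfect stays perfect. That makes the inversion a perfect fourth.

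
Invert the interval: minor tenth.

First reduce the compound minor tenth to its simple form, a minor third.
Interval numbers invert to sum to nine: 3 + 6 = 9, so a third inverts to a sixth.
And minor becomes major under inversion, so we get a major sixth.

major 6th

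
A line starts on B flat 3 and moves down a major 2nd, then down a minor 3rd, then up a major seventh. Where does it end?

E 4

Bb3 down a major second → Ab3 (2 semitones).
Down a minor third from Ab3: F3 (3 semitones down).
Up a major seventh from F3: E4 (11 semitones up).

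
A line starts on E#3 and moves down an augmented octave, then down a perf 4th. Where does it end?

E#3 down an augmented octave → E2 (13 semitones).
E2 down a perfect fourth → B1 (5 semitones).

B1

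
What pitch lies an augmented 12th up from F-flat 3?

C 5

The twelfth's letter: F up five letter names plus an octave → C.
An augmented twelfth is 20 semitones; 20 semitones up from Fb3 gives C5.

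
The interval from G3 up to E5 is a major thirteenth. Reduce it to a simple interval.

Take out an octave (7 from the number): 13 − 7 = 6.
So a major thirteenth is an octave plus a major sixth. The quality is unchanged.

major sixth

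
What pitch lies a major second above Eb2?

Counting two letter names up from E lands on F.
A major second is 2 semitones; 2 semitones up from Eb2 gives F2.

F2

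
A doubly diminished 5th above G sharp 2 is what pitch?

D flat 3

The fifth takes the letter from G up to D.
A doubly diminished fifth spans 5 semitones, so from G#2 the target pitch is Db3.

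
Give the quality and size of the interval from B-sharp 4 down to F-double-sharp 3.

perfect 11th

Descending from B#4 to F##3 is the same interval as ascending F##3 to B#4.
F to B spans four letter names (F-G-A-B), plus an octave, so the interval is some kind of eleventh.
F##3 to B#4 is 17 semitones, matching the perfect eleventh exactly, so the quality is perfect.
(Equivalently, a compound perfect fourth: a perfect fourth plus an octave.)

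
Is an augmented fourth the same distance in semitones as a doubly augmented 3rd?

An augmented fourth spans 6 semitones, and a doubly augmented third also spans 6 semitones — they're enharmonic.

Yes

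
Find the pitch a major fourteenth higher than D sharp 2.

Counting seven letter names plus an octave up from D lands on C.
Moving 23 semitones up from D#2 (the size of a major fourteenth) reaches C##4.

C double-sharp 4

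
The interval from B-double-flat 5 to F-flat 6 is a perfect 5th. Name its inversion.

P4

The rule of nine gives the new number: 9 − 5 = 4, so a fifth becomes a fourth.
Quality inverts too: perfect stays perfect. That makes the inversion a perfect fourth.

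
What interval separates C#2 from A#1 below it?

minor third

Descending from C#2 to A#1 is the same interval as ascending A#1 to C#2.
A to C spans three letter names (A-B-C): a third.
At 3 semitones, A#1→C#2 falls one short of a major third: minor.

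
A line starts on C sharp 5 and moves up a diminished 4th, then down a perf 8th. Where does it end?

F 4

Up a diminished fourth from C#5: F5 (4 semitones up).
F5 down a perfect octave → F4 (12 semitones).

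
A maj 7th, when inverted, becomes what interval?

Interval numbers invert to sum to nine: 7 + 2 = 9, so a seventh inverts to a second.
Quality inverts too: major becomes minor. That makes the inversion a minor second.

minor 2nd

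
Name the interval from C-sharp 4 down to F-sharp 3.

Descending from C#4 to F#3 is the same interval as ascending F#3 to C#4.
F to C spans five letter names (F-G-A-B-C): a fifth.
Counting semitones, F#3→C#4 is 7, which is the perfect fifth.

perfect fifth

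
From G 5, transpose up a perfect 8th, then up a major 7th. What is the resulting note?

G5 up a perfect octave → G6 (12 semitones).
Up a major seventh from G6: F#7 (11 semitones up).

F sharp 7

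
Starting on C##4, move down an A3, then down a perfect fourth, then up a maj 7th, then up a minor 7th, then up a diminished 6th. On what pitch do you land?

C##4 down an augmented third → A3 (5 semitones).
A3 down a perfect fourth → E3 (5 semitones).
E3 up a major seventh → D#4 (11 semitones).
D#4 up a minor seventh → C#5 (10 semitones).
A diminished sixth up from C#5 is Ab5.

Ab5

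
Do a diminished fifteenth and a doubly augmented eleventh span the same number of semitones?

No

23 semitones (diminished fifteenth) vs 19 semitones (doubly augmented eleventh): not equal.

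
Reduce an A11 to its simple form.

Take out an octave (7 from the number): 11 − 7 = 4.
That makes an augmented eleventh a compound augmented fourth — an octave plus an augmented fourth.

augmented fourth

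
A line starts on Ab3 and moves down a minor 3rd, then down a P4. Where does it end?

Down a minor third from Ab3: F3 (3 semitones down).
Down a perfect fourth from F3: C3 (5 semitones down).

C3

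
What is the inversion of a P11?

First reduce the compound perfect eleventh to its simple form, a perfect fourth.
The rule of nine gives the new number: 9 − 4 = 5, so a fourth becomes a fifth.
Quality inverts too: perfect stays perfect. That makes the inversion a perfect fifth.

perfect fifth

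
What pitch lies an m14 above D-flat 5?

C-flat 7

Seven letters up from D (plus an octave) reaches C.
Moving 22 semitones up from Db5 (the size of a minor fourteenth) reaches Cb7.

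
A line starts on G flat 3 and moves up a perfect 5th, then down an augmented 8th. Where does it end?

Up a perfect fifth from Gb3: Db4 (7 semitones up).
Down an augmented octave from Db4: Dbb3 (13 semitones down).

D double-flat 3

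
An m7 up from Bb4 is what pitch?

Ab5

The seventh takes the letter from B up to A.
Moving 10 semitones up from Bb4 (the size of a minor seventh) reaches Ab5.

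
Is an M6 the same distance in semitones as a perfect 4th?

No

A major sixth spans 9 semitones; a perfect fourth spans 5 semitones. They differ by 4.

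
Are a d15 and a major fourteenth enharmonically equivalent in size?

Both span 23 semitones: a diminished fifteenth and a major fourteenth are the same chromatic distance.

Yes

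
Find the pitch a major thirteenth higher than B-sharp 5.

G-double-sharp 7

The thirteenth's letter: B up six letter names plus an octave → G.
A major thirteenth is 21 semitones; 21 semitones up from B#5 gives G##7.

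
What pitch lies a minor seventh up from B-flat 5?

A-flat 6

Seven letter names up from B: A.
A minor seventh is 10 semitones; 10 semitones up from Bb5 gives Ab6.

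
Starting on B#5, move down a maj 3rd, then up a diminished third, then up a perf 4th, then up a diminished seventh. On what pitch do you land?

Down a major third from B#5: G#5 (4 semitones down).
Up a diminished third from G#5: Bb5 (2 semitones up).
Up a perfect fourth from Bb5: Eb6 (5 semitones up).
Up a diminished seventh from Eb6: Dbb7 (9 semitones up).

Dbb7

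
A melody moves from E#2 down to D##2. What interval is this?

minor second

Descending from E#2 to D##2 is the same interval as ascending D##2 to E#2.
D to E spans two letter names (D-E): a second.
A major second would be 2 semitones, but D##2 to E#2 is 1 — one semitone narrower, making it a minor second.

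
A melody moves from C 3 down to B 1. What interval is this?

Descending from C3 to B1 is the same interval as ascending B1 to C3.
B to C spans two letter names (B-C), plus an octave — that makes it a ninth of some quality.
B1 to C3 is 13 semitones, a half step short of the major ninth (14), so this is minor.
(Equivalently, a compound minor second: a minor second plus an octave.)

m9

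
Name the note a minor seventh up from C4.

Counting seven letter names up from C lands on B.
A minor seventh is 10 semitones; 10 semitones up from C4 gives Bb4.

Bb4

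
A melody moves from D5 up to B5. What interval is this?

D to B spans six letter names (D-E-F-G-A-B): a sixth.
D5 to B5 is 9 semitones, matching the major sixth exactly, so the quality is major.

M6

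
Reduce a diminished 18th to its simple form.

Take out 2 octaves (14 from the number): 18 − 14 = 4.
That makes a diminished eighteenth a compound diminished fourth — 2 octaves plus a diminished fourth.

diminished 4th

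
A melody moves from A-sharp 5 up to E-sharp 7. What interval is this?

P12

A to E spans five letter names (A-B-C-D-E), plus an octave: a twelfth.
The perfect twelfth spans 19 semitones, and A#5 to E#7 is exactly 19 semitones — so this is a perfect twelfth.
(Equivalently, a compound perfect fifth: a perfect fifth plus an octave.)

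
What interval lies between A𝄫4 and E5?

doubly augmented fifth

A to E spans five letter names (A-B-C-D-E): a fifth.
Abb4 to E5 spans 9 semitones — two semitones wider than the perfect fifth (7) — giving a doubly augmented fifth.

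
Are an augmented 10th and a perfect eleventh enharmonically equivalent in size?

Both span 17 semitones: an augmented tenth and a perfect eleventh are the same chromatic distance.

Yes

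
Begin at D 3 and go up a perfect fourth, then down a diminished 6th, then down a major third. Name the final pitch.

A perfect fourth up from D3 is G3.
A diminished sixth down from G3 is B#2.
A major third down from B#2 is G#2.

G sharp 2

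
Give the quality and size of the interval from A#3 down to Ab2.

doubly augmented octave

Descending from A#3 to Ab2 is the same interval as ascending Ab2 to A#3.
A to A is the same letter name, plus an octave — that makes it an octave of some quality.
A perfect octave would be 12 semitones; Ab2 to A#3 is 14, two semitones wider, so the interval is doubly augmented.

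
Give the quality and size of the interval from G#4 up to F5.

G to F spans seven letter names (G-A-B-C-D-E-F) — that makes it a seventh of some quality.
A major seventh would be 11 semitones; G#4 to F5 is 9, two semitones narrower, so the interval is diminished.

diminished 7th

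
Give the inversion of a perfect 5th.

The rule of nine gives the new number: 9 − 5 = 4, so a fifth becomes a fourth.
And perfect stays perfect under inversion, so we get a perfect fourth.

perfect fourth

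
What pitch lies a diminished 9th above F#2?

The ninth's letter: F up two letter names plus an octave → G.
Moving 12 semitones up from F#2 (the size of a diminished ninth) reaches Gb3.

Gb3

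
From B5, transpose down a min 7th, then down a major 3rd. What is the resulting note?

A minor seventh down from B5 is C#5.
C#5 down a major third → A4 (4 semitones).

A4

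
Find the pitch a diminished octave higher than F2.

Fb3

An octave keeps the letter name F, an octave up from F.
Moving 11 semitones up from F2 (the size of a diminished octave) reaches Fb3.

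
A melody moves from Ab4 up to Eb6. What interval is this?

A to E spans five letter names (A-B-C-D-E), plus an octave, so the interval is some kind of twelfth.
The perfect twelfth spans 19 semitones, and Ab4 to Eb6 is exactly 19 semitones — so this is a perfect twelfth.
(Equivalently, a compound perfect fifth: a perfect fifth plus an octave.)

perfect 12th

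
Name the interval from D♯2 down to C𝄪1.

minor ninth

Descending from D#2 to C##1 is the same interval as ascending C##1 to D#2.
C to D spans two letter names (C-D), plus an octave: a ninth.
A major ninth would be 14 semitones, but C##1 to D#2 is 13 — one semitone narrower, making it a minor ninth.
(Equivalently, a compound minor second: a minor second plus an octave.)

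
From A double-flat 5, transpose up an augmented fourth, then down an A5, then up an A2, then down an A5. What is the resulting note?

Abb5 up an augmented fourth → Db6 (6 semitones).
Db6 down an augmented fifth → Gbb5 (8 semitones).
Up an augmented second from Gbb5: Ab5 (3 semitones up).
Down an augmented fifth from Ab5: Dbb5 (8 semitones down).

D double-flat 5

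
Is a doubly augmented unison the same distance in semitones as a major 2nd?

Yes

A doubly augmented unison spans 2 semitones, and a major second also spans 2 semitones — they're enharmonic.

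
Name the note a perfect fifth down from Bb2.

Eb2

The fifth takes the letter from B down to E.
Moving 7 semitones down from Bb2 (the size of a perfect fifth) reaches Eb2.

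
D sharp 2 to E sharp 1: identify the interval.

m7

Descending from D#2 to E#1 is the same interval as ascending E#1 to D#2.
E to D spans seven letter names (E-F-G-A-B-C-D), so the interval is some kind of seventh.
A major seventh would be 11 semitones, but E#1 to D#2 is 10 — one semitone narrower, making it a minor seventh.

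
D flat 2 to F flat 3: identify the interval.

D to F spans three letter names (D-E-F), plus an octave: a tenth.
At 15 semitones, Db2→Fb3 falls one short of a major tenth: minor.
(Equivalently, a compound minor third: a minor third plus an octave.)

m10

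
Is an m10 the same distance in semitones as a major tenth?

A minor tenth spans 15 semitones; a major tenth spans 16 semitones. They differ by 1.

No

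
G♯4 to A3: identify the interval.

major seventh

Descending from G#4 to A3 is the same interval as ascending A3 to G#4.
A to G spans seven letter names (A-B-C-D-E-F-G), so the interval is some kind of seventh.
A3 to G#4 is 11 semitones, matching the major seventh exactly, so the quality is major.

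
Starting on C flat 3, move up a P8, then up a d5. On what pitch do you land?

G double-flat 4

A perfect octave up from Cb3 is Cb4.
A diminished fifth up from Cb4 is Gbb4.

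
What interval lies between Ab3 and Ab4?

perfect 8th

A to A is the same letter name, plus an octave — that makes it an octave of some quality.
Counting semitones, Ab3→Ab4 is 12, which is the perfect octave.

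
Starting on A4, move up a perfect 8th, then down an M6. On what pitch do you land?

Up a perfect octave from A4: A5 (12 semitones up).
Down a major sixth from A5: C5 (9 semitones down).

C5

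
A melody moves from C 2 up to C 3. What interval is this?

C to C is the same letter name, plus an octave: an octave.
The perfect octave spans 12 semitones, and C2 to C3 is exactly 12 semitones — so this is a perfect octave.

perfect octave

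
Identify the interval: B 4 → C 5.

m2

B to C spans two letter names (B-C): a second.
A major second would be 2 semitones, but B4 to C5 is 1 — one semitone narrower, making it a minor second.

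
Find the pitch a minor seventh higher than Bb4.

Seven letter names up from B: A.
A minor seventh is 10 semitones; 10 semitones up from Bb4 gives Ab5.

Ab5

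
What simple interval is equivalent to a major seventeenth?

Subtracting seven from the interval number removes an octave: 17 − 14 = 3.
Quality carries through unchanged, so the simple form is a major third.

major third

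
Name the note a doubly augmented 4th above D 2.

Four letter names up from D: G.
A doubly augmented fourth spans 7 semitones, so from D2 the target pitch is G##2.

G-double-sharp 2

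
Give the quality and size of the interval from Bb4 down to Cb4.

Descending from Bb4 to Cb4 is the same interval as ascending Cb4 to Bb4.
C to B spans seven letter names (C-D-E-F-G-A-B), so the interval is some kind of seventh.
Counting semitones, Cb4→Bb4 is 11, which is the major seventh.

major seventh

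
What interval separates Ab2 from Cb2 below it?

major 6th

Descending from Ab2 to Cb2 is the same interval as ascending Cb2 to Ab2.
C to A spans six letter names (C-D-E-F-G-A), so the interval is some kind of sixth.
The major sixth spans 9 semitones, and Cb2 to Ab2 is exactly 9 semitones — so this is a major sixth.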